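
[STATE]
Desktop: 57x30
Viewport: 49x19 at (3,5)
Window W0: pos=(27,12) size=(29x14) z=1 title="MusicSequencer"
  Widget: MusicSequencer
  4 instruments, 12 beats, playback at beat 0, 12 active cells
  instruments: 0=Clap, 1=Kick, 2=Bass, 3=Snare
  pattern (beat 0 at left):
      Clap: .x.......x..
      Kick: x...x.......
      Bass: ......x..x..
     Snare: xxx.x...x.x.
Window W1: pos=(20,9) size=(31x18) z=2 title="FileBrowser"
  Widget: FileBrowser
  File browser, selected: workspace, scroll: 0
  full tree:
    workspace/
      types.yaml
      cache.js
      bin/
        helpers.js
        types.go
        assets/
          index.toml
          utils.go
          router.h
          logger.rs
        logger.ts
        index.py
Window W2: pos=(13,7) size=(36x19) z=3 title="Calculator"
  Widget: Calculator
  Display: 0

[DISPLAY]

                                                 
                                                 
          ┏━━━━━━━━━━━━━━━━━━━━━━━━━━━━━━━━━━┓   
          ┃ Calculator                       ┃   
          ┠──────────────────────────────────┨━┓ 
          ┃                                 0┃ ┃ 
          ┃┌───┬───┬───┬───┐                 ┃─┨ 
          ┃│ 7 │ 8 │ 9 │ ÷ │                 ┃ ┃━
          ┃├───┼───┼───┼───┤                 ┃ ┃ 
          ┃│ 4 │ 5 │ 6 │ × │                 ┃ ┃─
          ┃├───┼───┼───┼───┤                 ┃ ┃ 
          ┃│ 1 │ 2 │ 3 │ - │                 ┃ ┃ 
          ┃├───┼───┼───┼───┤                 ┃ ┃ 
          ┃│ 0 │ . │ = │ + │                 ┃ ┃ 
          ┃├───┼───┼───┼───┤                 ┃ ┃ 
          ┃│ C │ MC│ MR│ M+│                 ┃ ┃ 
          ┃└───┴───┴───┴───┘                 ┃ ┃ 
          ┃                                  ┃ ┃ 
          ┃                                  ┃ ┃ 


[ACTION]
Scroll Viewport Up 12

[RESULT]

                                                 
                                                 
                                                 
                                                 
                                                 
                                                 
                                                 
          ┏━━━━━━━━━━━━━━━━━━━━━━━━━━━━━━━━━━┓   
          ┃ Calculator                       ┃   
          ┠──────────────────────────────────┨━┓ 
          ┃                                 0┃ ┃ 
          ┃┌───┬───┬───┬───┐                 ┃─┨ 
          ┃│ 7 │ 8 │ 9 │ ÷ │                 ┃ ┃━
          ┃├───┼───┼───┼───┤                 ┃ ┃ 
          ┃│ 4 │ 5 │ 6 │ × │                 ┃ ┃─
          ┃├───┼───┼───┼───┤                 ┃ ┃ 
          ┃│ 1 │ 2 │ 3 │ - │                 ┃ ┃ 
          ┃├───┼───┼───┼───┤                 ┃ ┃ 
          ┃│ 0 │ . │ = │ + │                 ┃ ┃ 


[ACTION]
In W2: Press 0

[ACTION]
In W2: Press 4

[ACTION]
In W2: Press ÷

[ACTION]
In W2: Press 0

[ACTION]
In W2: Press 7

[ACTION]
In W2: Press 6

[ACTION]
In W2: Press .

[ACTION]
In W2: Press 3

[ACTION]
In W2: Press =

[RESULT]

                                                 
                                                 
                                                 
                                                 
                                                 
                                                 
                                                 
          ┏━━━━━━━━━━━━━━━━━━━━━━━━━━━━━━━━━━┓   
          ┃ Calculator                       ┃   
          ┠──────────────────────────────────┨━┓ 
          ┃                     0.05242463958┃ ┃ 
          ┃┌───┬───┬───┬───┐                 ┃─┨ 
          ┃│ 7 │ 8 │ 9 │ ÷ │                 ┃ ┃━
          ┃├───┼───┼───┼───┤                 ┃ ┃ 
          ┃│ 4 │ 5 │ 6 │ × │                 ┃ ┃─
          ┃├───┼───┼───┼───┤                 ┃ ┃ 
          ┃│ 1 │ 2 │ 3 │ - │                 ┃ ┃ 
          ┃├───┼───┼───┼───┤                 ┃ ┃ 
          ┃│ 0 │ . │ = │ + │                 ┃ ┃ 


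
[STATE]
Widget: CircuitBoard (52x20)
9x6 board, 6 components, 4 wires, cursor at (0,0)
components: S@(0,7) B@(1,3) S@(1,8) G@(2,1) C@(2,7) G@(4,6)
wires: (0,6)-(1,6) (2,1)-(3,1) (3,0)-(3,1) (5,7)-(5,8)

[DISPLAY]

   0 1 2 3 4 5 6 7 8                                
0  [.]                      ·   S                   
                            │                       
1               B           ·       S               
                                                    
2       G                       C                   
        │                                           
3   · ─ ·                                           
                                                    
4                           G                       
                                                    
5                               · ─ ·               
Cursor: (0,0)                                       
                                                    
                                                    
                                                    
                                                    
                                                    
                                                    
                                                    


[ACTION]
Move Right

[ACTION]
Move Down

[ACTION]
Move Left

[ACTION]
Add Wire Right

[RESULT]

   0 1 2 3 4 5 6 7 8                                
0                           ·   S                   
                            │                       
1  [.]─ ·       B           ·       S               
                                                    
2       G                       C                   
        │                                           
3   · ─ ·                                           
                                                    
4                           G                       
                                                    
5                               · ─ ·               
Cursor: (1,0)                                       
                                                    
                                                    
                                                    
                                                    
                                                    
                                                    
                                                    


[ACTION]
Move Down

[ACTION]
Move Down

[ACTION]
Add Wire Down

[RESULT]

   0 1 2 3 4 5 6 7 8                                
0                           ·   S                   
                            │                       
1   · ─ ·       B           ·       S               
                                                    
2       G                       C                   
        │                                           
3  [.]─ ·                                           
    │                                               
4   ·                       G                       
                                                    
5                               · ─ ·               
Cursor: (3,0)                                       
                                                    
                                                    
                                                    
                                                    
                                                    
                                                    
                                                    


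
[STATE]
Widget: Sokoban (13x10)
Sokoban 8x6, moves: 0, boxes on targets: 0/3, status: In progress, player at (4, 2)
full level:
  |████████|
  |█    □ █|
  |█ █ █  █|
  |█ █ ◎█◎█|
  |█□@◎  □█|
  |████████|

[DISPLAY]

████████     
█    □ █     
█ █ █  █     
█ █ ◎█◎█     
█□@◎  □█     
████████     
Moves: 0  0/3
             
             
             


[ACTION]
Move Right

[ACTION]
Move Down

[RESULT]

████████     
█    □ █     
█ █ █  █     
█ █ ◎█◎█     
█□ +  □█     
████████     
Moves: 1  0/3
             
             
             


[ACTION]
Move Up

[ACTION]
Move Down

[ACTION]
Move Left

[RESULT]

████████     
█    □ █     
█ █ █  █     
█ █ ◎█◎█     
█□@◎  □█     
████████     
Moves: 4  0/3
             
             
             


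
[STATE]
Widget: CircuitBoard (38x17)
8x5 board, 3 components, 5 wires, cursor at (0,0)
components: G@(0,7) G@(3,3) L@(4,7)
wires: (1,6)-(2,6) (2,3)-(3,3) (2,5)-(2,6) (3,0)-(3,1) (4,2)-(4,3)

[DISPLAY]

   0 1 2 3 4 5 6 7                    
0  [.]                          G     
                                      
1                           ·         
                            │         
2               ·       · ─ ·         
                │                     
3   · ─ ·       G                     
                                      
4           · ─ ·               L     
Cursor: (0,0)                         
                                      
                                      
                                      
                                      
                                      
                                      


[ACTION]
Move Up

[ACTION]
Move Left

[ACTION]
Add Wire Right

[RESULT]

   0 1 2 3 4 5 6 7                    
0  [.]─ ·                       G     
                                      
1                           ·         
                            │         
2               ·       · ─ ·         
                │                     
3   · ─ ·       G                     
                                      
4           · ─ ·               L     
Cursor: (0,0)                         
                                      
                                      
                                      
                                      
                                      
                                      


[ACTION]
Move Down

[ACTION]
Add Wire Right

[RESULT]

   0 1 2 3 4 5 6 7                    
0   · ─ ·                       G     
                                      
1  [.]─ ·                   ·         
                            │         
2               ·       · ─ ·         
                │                     
3   · ─ ·       G                     
                                      
4           · ─ ·               L     
Cursor: (1,0)                         
                                      
                                      
                                      
                                      
                                      
                                      


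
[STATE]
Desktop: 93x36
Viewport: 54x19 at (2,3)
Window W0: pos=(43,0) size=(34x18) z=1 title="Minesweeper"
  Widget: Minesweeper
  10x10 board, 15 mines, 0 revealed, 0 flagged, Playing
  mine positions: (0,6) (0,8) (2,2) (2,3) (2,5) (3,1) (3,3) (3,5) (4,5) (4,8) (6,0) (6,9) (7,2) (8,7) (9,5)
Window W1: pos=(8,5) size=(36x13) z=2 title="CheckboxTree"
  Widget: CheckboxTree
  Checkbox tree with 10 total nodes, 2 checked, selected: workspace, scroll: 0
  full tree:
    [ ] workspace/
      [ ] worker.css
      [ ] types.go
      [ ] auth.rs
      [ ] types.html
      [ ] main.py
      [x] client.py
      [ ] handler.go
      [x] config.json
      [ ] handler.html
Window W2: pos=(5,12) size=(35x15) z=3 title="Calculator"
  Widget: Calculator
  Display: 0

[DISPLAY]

                                         ┃■■■■■■■■■■  
                                         ┃■■■■■■■■■■  
      ┏━━━━━━━━━━━━━━━━━━━━━━━━━━━━━━━━━━┓■■■■■■■■■■  
      ┃ CheckboxTree                     ┃■■■■■■■■■■  
      ┠──────────────────────────────────┨■■■■■■■■■■  
      ┃>[-] workspace/                   ┃■■■■■■■■■■  
      ┃   [ ] worker.css                 ┃■■■■■■■■■■  
      ┃   [ ] types.go                   ┃■■■■■■■■■■  
      ┃   [ ] auth.rs                    ┃■■■■■■■■■■  
   ┏━━━━━━━━━━━━━━━━━━━━━━━━━━━━━━━━━┓   ┃■■■■■■■■■■  
   ┃ Calculator                      ┃   ┃            
   ┠─────────────────────────────────┨   ┃            
   ┃                                0┃   ┃            
   ┃┌───┬───┬───┬───┐                ┃   ┃            
   ┃│ 7 │ 8 │ 9 │ ÷ │                ┃━━━┛━━━━━━━━━━━━
   ┃├───┼───┼───┼───┤                ┃                
   ┃│ 4 │ 5 │ 6 │ × │                ┃                
   ┃├───┼───┼───┼───┤                ┃                
   ┃│ 1 │ 2 │ 3 │ - │                ┃                


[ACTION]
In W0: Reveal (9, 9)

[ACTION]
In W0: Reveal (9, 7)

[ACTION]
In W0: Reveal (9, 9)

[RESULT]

                                         ┃■■■■■■■■■■  
                                         ┃■■■■■■■■■■  
      ┏━━━━━━━━━━━━━━━━━━━━━━━━━━━━━━━━━━┓■■■■■■■■■■  
      ┃ CheckboxTree                     ┃■■■■■■■■■■  
      ┠──────────────────────────────────┨■■■■■■■■■■  
      ┃>[-] workspace/                   ┃■■■■■■■■■■  
      ┃   [ ] worker.css                 ┃■■■■■■■■■■  
      ┃   [ ] types.go                   ┃■■■■■■■■21  
      ┃   [ ] auth.rs                    ┃■■■■■■■■1   
   ┏━━━━━━━━━━━━━━━━━━━━━━━━━━━━━━━━━┓   ┃■■■■■■■11   
   ┃ Calculator                      ┃   ┃            
   ┠─────────────────────────────────┨   ┃            
   ┃                                0┃   ┃            
   ┃┌───┬───┬───┬───┐                ┃   ┃            
   ┃│ 7 │ 8 │ 9 │ ÷ │                ┃━━━┛━━━━━━━━━━━━
   ┃├───┼───┼───┼───┤                ┃                
   ┃│ 4 │ 5 │ 6 │ × │                ┃                
   ┃├───┼───┼───┼───┤                ┃                
   ┃│ 1 │ 2 │ 3 │ - │                ┃                


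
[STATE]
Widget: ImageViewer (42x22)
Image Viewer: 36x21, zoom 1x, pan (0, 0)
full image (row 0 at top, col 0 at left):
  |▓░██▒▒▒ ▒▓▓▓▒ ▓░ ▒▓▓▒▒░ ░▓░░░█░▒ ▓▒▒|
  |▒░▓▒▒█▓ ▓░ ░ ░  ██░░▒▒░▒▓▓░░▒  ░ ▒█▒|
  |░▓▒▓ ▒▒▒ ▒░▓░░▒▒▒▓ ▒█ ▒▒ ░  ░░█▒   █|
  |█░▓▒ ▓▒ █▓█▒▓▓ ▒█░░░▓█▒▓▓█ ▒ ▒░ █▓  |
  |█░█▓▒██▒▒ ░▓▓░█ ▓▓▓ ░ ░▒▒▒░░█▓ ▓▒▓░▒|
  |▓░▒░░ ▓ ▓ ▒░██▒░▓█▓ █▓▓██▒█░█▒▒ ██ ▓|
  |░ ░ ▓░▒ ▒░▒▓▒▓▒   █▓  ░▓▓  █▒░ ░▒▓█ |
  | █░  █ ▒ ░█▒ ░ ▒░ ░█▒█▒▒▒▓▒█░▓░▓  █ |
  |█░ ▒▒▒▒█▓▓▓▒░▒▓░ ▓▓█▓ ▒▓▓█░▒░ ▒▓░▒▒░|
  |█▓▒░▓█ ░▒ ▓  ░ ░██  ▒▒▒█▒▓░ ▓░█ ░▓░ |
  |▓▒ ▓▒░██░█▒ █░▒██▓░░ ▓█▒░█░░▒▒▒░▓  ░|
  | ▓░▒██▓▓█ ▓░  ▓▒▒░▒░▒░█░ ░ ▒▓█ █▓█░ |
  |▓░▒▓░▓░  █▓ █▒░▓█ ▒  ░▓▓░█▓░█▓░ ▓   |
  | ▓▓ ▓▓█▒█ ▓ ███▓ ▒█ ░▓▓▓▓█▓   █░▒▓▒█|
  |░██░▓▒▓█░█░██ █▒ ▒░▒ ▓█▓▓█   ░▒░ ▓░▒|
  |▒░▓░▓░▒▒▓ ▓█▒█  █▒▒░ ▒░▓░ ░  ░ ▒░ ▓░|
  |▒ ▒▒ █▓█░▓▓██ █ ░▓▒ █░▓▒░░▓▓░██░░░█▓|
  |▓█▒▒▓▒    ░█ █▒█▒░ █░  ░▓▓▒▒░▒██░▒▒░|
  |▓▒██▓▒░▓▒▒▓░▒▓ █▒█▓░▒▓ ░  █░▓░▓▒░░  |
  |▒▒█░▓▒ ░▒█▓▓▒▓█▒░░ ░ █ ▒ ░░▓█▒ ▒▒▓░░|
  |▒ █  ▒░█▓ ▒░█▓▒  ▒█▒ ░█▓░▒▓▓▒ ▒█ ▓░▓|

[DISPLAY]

▓░██▒▒▒ ▒▓▓▓▒ ▓░ ▒▓▓▒▒░ ░▓░░░█░▒ ▓▒▒      
▒░▓▒▒█▓ ▓░ ░ ░  ██░░▒▒░▒▓▓░░▒  ░ ▒█▒      
░▓▒▓ ▒▒▒ ▒░▓░░▒▒▒▓ ▒█ ▒▒ ░  ░░█▒   █      
█░▓▒ ▓▒ █▓█▒▓▓ ▒█░░░▓█▒▓▓█ ▒ ▒░ █▓        
█░█▓▒██▒▒ ░▓▓░█ ▓▓▓ ░ ░▒▒▒░░█▓ ▓▒▓░▒      
▓░▒░░ ▓ ▓ ▒░██▒░▓█▓ █▓▓██▒█░█▒▒ ██ ▓      
░ ░ ▓░▒ ▒░▒▓▒▓▒   █▓  ░▓▓  █▒░ ░▒▓█       
 █░  █ ▒ ░█▒ ░ ▒░ ░█▒█▒▒▒▓▒█░▓░▓  █       
█░ ▒▒▒▒█▓▓▓▒░▒▓░ ▓▓█▓ ▒▓▓█░▒░ ▒▓░▒▒░      
█▓▒░▓█ ░▒ ▓  ░ ░██  ▒▒▒█▒▓░ ▓░█ ░▓░       
▓▒ ▓▒░██░█▒ █░▒██▓░░ ▓█▒░█░░▒▒▒░▓  ░      
 ▓░▒██▓▓█ ▓░  ▓▒▒░▒░▒░█░ ░ ▒▓█ █▓█░       
▓░▒▓░▓░  █▓ █▒░▓█ ▒  ░▓▓░█▓░█▓░ ▓         
 ▓▓ ▓▓█▒█ ▓ ███▓ ▒█ ░▓▓▓▓█▓   █░▒▓▒█      
░██░▓▒▓█░█░██ █▒ ▒░▒ ▓█▓▓█   ░▒░ ▓░▒      
▒░▓░▓░▒▒▓ ▓█▒█  █▒▒░ ▒░▓░ ░  ░ ▒░ ▓░      
▒ ▒▒ █▓█░▓▓██ █ ░▓▒ █░▓▒░░▓▓░██░░░█▓      
▓█▒▒▓▒    ░█ █▒█▒░ █░  ░▓▓▒▒░▒██░▒▒░      
▓▒██▓▒░▓▒▒▓░▒▓ █▒█▓░▒▓ ░  █░▓░▓▒░░        
▒▒█░▓▒ ░▒█▓▓▒▓█▒░░ ░ █ ▒ ░░▓█▒ ▒▒▓░░      
▒ █  ▒░█▓ ▒░█▓▒  ▒█▒ ░█▓░▒▓▓▒ ▒█ ▓░▓      
                                          


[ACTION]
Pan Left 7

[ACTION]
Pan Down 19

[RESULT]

▒▒█░▓▒ ░▒█▓▓▒▓█▒░░ ░ █ ▒ ░░▓█▒ ▒▒▓░░      
▒ █  ▒░█▓ ▒░█▓▒  ▒█▒ ░█▓░▒▓▓▒ ▒█ ▓░▓      
                                          
                                          
                                          
                                          
                                          
                                          
                                          
                                          
                                          
                                          
                                          
                                          
                                          
                                          
                                          
                                          
                                          
                                          
                                          
                                          


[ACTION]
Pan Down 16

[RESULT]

                                          
                                          
                                          
                                          
                                          
                                          
                                          
                                          
                                          
                                          
                                          
                                          
                                          
                                          
                                          
                                          
                                          
                                          
                                          
                                          
                                          
                                          


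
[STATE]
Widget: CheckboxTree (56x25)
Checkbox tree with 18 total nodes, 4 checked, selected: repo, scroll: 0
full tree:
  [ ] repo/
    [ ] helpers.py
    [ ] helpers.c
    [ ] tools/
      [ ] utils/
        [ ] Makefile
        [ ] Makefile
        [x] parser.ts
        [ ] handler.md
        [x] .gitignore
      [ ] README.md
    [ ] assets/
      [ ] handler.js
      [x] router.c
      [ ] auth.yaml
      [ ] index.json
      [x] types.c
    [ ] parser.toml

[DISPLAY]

>[-] repo/                                              
   [ ] helpers.py                                       
   [ ] helpers.c                                        
   [-] tools/                                           
     [-] utils/                                         
       [ ] Makefile                                     
       [ ] Makefile                                     
       [x] parser.ts                                    
       [ ] handler.md                                   
       [x] .gitignore                                   
     [ ] README.md                                      
   [-] assets/                                          
     [ ] handler.js                                     
     [x] router.c                                       
     [ ] auth.yaml                                      
     [ ] index.json                                     
     [x] types.c                                        
   [ ] parser.toml                                      
                                                        
                                                        
                                                        
                                                        
                                                        
                                                        
                                                        


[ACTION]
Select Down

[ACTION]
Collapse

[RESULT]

 [-] repo/                                              
>  [ ] helpers.py                                       
   [ ] helpers.c                                        
   [-] tools/                                           
     [-] utils/                                         
       [ ] Makefile                                     
       [ ] Makefile                                     
       [x] parser.ts                                    
       [ ] handler.md                                   
       [x] .gitignore                                   
     [ ] README.md                                      
   [-] assets/                                          
     [ ] handler.js                                     
     [x] router.c                                       
     [ ] auth.yaml                                      
     [ ] index.json                                     
     [x] types.c                                        
   [ ] parser.toml                                      
                                                        
                                                        
                                                        
                                                        
                                                        
                                                        
                                                        


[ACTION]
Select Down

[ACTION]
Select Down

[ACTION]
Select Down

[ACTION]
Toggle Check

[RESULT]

 [-] repo/                                              
   [ ] helpers.py                                       
   [ ] helpers.c                                        
   [-] tools/                                           
>    [x] utils/                                         
       [x] Makefile                                     
       [x] Makefile                                     
       [x] parser.ts                                    
       [x] handler.md                                   
       [x] .gitignore                                   
     [ ] README.md                                      
   [-] assets/                                          
     [ ] handler.js                                     
     [x] router.c                                       
     [ ] auth.yaml                                      
     [ ] index.json                                     
     [x] types.c                                        
   [ ] parser.toml                                      
                                                        
                                                        
                                                        
                                                        
                                                        
                                                        
                                                        


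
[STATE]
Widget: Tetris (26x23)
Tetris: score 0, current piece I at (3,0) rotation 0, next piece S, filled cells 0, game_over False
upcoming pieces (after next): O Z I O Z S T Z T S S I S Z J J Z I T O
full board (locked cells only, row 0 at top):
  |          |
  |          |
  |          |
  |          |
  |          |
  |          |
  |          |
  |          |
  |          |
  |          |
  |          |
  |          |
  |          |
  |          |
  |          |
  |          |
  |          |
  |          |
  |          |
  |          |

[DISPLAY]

   ████   │Next:          
          │ ░░            
          │░░             
          │               
          │               
          │               
          │Score:         
          │0              
          │               
          │               
          │               
          │               
          │               
          │               
          │               
          │               
          │               
          │               
          │               
          │               
          │               
          │               
          │               


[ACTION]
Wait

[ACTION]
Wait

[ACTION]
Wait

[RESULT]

          │Next:          
          │ ░░            
          │░░             
   ████   │               
          │               
          │               
          │Score:         
          │0              
          │               
          │               
          │               
          │               
          │               
          │               
          │               
          │               
          │               
          │               
          │               
          │               
          │               
          │               
          │               


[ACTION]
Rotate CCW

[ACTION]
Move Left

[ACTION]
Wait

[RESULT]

          │Next:          
          │ ░░            
          │░░             
          │               
  █       │               
  █       │               
  █       │Score:         
  █       │0              
          │               
          │               
          │               
          │               
          │               
          │               
          │               
          │               
          │               
          │               
          │               
          │               
          │               
          │               
          │               


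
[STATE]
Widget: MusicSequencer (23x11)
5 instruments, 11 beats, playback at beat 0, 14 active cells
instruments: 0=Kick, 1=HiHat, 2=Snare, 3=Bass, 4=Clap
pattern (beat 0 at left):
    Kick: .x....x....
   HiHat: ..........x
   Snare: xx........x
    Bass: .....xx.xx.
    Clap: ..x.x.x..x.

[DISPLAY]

      ▼1234567890      
  Kick·█····█····      
 HiHat··········█      
 Snare██········█      
  Bass·····██·██·      
  Clap··█·█·█··█·      
                       
                       
                       
                       
                       


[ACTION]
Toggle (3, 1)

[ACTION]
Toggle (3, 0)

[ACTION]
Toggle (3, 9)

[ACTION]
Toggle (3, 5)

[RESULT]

      ▼1234567890      
  Kick·█····█····      
 HiHat··········█      
 Snare██········█      
  Bass██····█·█··      
  Clap··█·█·█··█·      
                       
                       
                       
                       
                       


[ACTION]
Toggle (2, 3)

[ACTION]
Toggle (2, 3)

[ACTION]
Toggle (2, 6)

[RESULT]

      ▼1234567890      
  Kick·█····█····      
 HiHat··········█      
 Snare██····█···█      
  Bass██····█·█··      
  Clap··█·█·█··█·      
                       
                       
                       
                       
                       


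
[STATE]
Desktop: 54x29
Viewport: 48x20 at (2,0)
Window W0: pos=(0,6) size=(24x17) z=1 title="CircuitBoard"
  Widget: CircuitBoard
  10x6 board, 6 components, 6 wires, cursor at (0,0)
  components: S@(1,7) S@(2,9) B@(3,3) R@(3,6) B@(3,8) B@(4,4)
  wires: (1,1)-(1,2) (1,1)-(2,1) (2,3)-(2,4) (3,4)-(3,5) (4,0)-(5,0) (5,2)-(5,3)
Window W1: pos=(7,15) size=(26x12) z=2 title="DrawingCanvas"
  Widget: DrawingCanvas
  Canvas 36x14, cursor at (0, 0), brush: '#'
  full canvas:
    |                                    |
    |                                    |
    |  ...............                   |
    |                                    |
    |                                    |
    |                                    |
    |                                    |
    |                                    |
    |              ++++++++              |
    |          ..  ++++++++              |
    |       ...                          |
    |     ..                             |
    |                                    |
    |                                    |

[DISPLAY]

                                                
                                                
                                                
                                                
                                                
                                                
━━━━━━━━━━━━━━━━━━━━━┓                          
CircuitBoard         ┃                          
─────────────────────┨                          
  0 1 2 3 4 5 6 7 8 9┃                          
  [.]                ┃                          
                     ┃                          
       · ─ ·         ┃                          
       │             ┃                          
       ·       · ─ · ┃                          
     ┏━━━━━━━━━━━━━━━━━━━━━━━━┓                 
     ┃ DrawingCanvas          ┃                 
     ┠────────────────────────┨                 
   · ┃+                       ┃                 
   │ ┃                        ┃                 


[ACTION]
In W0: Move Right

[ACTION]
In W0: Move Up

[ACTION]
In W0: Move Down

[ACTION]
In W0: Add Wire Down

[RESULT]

                                                
                                                
                                                
                                                
                                                
                                                
━━━━━━━━━━━━━━━━━━━━━┓                          
CircuitBoard         ┃                          
─────────────────────┨                          
  0 1 2 3 4 5 6 7 8 9┃                          
                     ┃                          
                     ┃                          
      [.]─ ·         ┃                          
       │             ┃                          
       ·       · ─ · ┃                          
     ┏━━━━━━━━━━━━━━━━━━━━━━━━┓                 
     ┃ DrawingCanvas          ┃                 
     ┠────────────────────────┨                 
   · ┃+                       ┃                 
   │ ┃                        ┃                 


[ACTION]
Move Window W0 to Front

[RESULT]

                                                
                                                
                                                
                                                
                                                
                                                
━━━━━━━━━━━━━━━━━━━━━┓                          
CircuitBoard         ┃                          
─────────────────────┨                          
  0 1 2 3 4 5 6 7 8 9┃                          
                     ┃                          
                     ┃                          
      [.]─ ·         ┃                          
       │             ┃                          
       ·       · ─ · ┃                          
                     ┃━━━━━━━━┓                 
               B   · ┃        ┃                 
                     ┃────────┨                 
   ·               B ┃        ┃                 
   │                 ┃        ┃                 


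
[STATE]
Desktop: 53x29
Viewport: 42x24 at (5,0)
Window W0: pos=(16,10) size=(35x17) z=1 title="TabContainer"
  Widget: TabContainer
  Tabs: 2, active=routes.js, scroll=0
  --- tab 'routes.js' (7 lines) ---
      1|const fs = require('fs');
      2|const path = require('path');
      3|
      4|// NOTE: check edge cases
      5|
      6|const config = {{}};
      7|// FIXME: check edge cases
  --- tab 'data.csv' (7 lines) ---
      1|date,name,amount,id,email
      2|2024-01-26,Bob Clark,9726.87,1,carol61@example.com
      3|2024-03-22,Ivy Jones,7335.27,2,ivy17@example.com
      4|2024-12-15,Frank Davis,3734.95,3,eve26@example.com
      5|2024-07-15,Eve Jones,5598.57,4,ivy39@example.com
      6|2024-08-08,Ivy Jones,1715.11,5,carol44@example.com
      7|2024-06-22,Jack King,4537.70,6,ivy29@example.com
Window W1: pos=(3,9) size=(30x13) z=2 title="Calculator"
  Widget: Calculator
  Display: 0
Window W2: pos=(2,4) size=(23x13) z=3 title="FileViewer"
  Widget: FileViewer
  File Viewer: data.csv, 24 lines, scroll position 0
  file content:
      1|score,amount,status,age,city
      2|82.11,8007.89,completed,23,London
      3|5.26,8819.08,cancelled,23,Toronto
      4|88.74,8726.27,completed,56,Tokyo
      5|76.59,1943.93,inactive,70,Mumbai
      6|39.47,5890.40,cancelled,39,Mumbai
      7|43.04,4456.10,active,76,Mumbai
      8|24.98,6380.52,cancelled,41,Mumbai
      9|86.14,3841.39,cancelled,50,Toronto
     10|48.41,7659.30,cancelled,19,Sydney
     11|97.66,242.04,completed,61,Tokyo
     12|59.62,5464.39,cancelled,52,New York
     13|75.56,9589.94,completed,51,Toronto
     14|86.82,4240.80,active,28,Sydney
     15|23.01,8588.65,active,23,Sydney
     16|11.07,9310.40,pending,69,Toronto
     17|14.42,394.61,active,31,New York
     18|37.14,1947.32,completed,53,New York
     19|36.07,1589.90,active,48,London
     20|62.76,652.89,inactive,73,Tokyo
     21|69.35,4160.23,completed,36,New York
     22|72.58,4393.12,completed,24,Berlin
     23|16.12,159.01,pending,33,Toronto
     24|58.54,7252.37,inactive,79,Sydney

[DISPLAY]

                                          
                                          
                                          
                                          
━━━━━━━━━━━━━━━━━━━┓                      
ileViewer          ┃                      
───────────────────┨                      
ore,amount,status,▲┃                      
.11,8007.89,comple█┃                      
26,8819.08,cancell░┃━━━━━━━┓              
.74,8726.27,comple░┃       ┃━━━━━━━━━━━━━━
.59,1943.93,inacti░┃───────┨              
.47,5890.40,cancel░┃      0┃──────────────
.04,4456.10,active░┃       ┃a.csv         
.98,6380.52,cancel░┃       ┃──────────────
.14,3841.39,cancel▼┃       ┃re('fs');     
━━━━━━━━━━━━━━━━━━━┛       ┃uire('path'); 
───┼───┼───┼───┤           ┃              
 1 │ 2 │ 3 │ - │           ┃dge cases     
───┼───┼───┼───┤           ┃              
 0 │ . │ = │ + │           ┃{}};          
━━━━━━━━━━━━━━━━━━━━━━━━━━━┛edge cases    
           ┃                              
           ┃                              


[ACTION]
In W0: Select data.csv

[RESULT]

                                          
                                          
                                          
                                          
━━━━━━━━━━━━━━━━━━━┓                      
ileViewer          ┃                      
───────────────────┨                      
ore,amount,status,▲┃                      
.11,8007.89,comple█┃                      
26,8819.08,cancell░┃━━━━━━━┓              
.74,8726.27,comple░┃       ┃━━━━━━━━━━━━━━
.59,1943.93,inacti░┃───────┨              
.47,5890.40,cancel░┃      0┃──────────────
.04,4456.10,active░┃       ┃a.csv]        
.98,6380.52,cancel░┃       ┃──────────────
.14,3841.39,cancel▼┃       ┃,id,email     
━━━━━━━━━━━━━━━━━━━┛       ┃lark,9726.87,1
───┼───┼───┼───┤           ┃ones,7335.27,2
 1 │ 2 │ 3 │ - │           ┃ Davis,3734.95
───┼───┼───┼───┤           ┃ones,5598.57,4
 0 │ . │ = │ + │           ┃ones,1715.11,5
━━━━━━━━━━━━━━━━━━━━━━━━━━━┛King,4537.70,6
           ┃                              
           ┃                              


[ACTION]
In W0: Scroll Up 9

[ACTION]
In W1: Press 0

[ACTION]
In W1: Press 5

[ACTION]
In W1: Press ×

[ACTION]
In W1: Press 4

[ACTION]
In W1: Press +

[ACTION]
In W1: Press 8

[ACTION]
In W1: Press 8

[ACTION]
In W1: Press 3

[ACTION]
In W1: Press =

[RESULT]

                                          
                                          
                                          
                                          
━━━━━━━━━━━━━━━━━━━┓                      
ileViewer          ┃                      
───────────────────┨                      
ore,amount,status,▲┃                      
.11,8007.89,comple█┃                      
26,8819.08,cancell░┃━━━━━━━┓              
.74,8726.27,comple░┃       ┃━━━━━━━━━━━━━━
.59,1943.93,inacti░┃───────┨              
.47,5890.40,cancel░┃    903┃──────────────
.04,4456.10,active░┃       ┃a.csv]        
.98,6380.52,cancel░┃       ┃──────────────
.14,3841.39,cancel▼┃       ┃,id,email     
━━━━━━━━━━━━━━━━━━━┛       ┃lark,9726.87,1
───┼───┼───┼───┤           ┃ones,7335.27,2
 1 │ 2 │ 3 │ - │           ┃ Davis,3734.95
───┼───┼───┼───┤           ┃ones,5598.57,4
 0 │ . │ = │ + │           ┃ones,1715.11,5
━━━━━━━━━━━━━━━━━━━━━━━━━━━┛King,4537.70,6
           ┃                              
           ┃                              
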